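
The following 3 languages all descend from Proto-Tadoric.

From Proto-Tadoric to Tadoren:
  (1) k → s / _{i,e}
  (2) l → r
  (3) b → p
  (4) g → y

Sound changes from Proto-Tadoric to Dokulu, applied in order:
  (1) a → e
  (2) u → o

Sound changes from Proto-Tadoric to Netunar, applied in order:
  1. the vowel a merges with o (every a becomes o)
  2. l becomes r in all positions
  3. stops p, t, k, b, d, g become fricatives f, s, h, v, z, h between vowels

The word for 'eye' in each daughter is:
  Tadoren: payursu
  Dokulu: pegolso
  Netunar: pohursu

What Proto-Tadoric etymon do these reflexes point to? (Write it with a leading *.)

Position 4: Tadoren has u, Dokulu has o, Netunar has u. Tadoren preserves u here (none of its changes turn any other segment into u), so the proto-segment is *u.
Position 5: Tadoren has r, Dokulu has l, Netunar has r. Dokulu preserves l here (none of its changes turn any other segment into l), so the proto-segment is *l.
Continuing position by position gives *pagulsu; check it forward:
Tadoren: *pagulsu
  pagulsu (rule 1 does not apply)
  pagulsu → pagursu   [unconditioned shift]
  pagursu (rule 3 does not apply)
  pagursu → payursu   [unconditioned shift]
  giving Tadoren payursu.
Dokulu: *pagulsu > pegulsu > pegolso  (by vowel merger, vowel merger)
Netunar: *pagulsu > pogulsu > pogursu > pohursu  (by vowel merger, unconditioned shift, intervocalic lenition)
Only *pagulsu yields all of Tadoren payursu, Dokulu pegolso, Netunar pohursu.

*pagulsu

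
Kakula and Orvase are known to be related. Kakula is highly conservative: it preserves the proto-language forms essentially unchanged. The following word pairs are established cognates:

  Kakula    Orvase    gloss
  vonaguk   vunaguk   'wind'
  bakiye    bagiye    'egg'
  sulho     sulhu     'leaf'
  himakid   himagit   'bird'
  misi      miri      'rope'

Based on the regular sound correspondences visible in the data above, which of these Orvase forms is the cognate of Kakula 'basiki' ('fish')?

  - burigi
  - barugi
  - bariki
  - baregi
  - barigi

barigi

misi ~ miri — Kakula s corresponds to Orvase r between vowels (before a front vowel).
bakiye ~ bagiye, himakid ~ himagit — Kakula k corresponds to Orvase g between vowels (before a front vowel).
Applying these to Kakula 'basiki':
  basiki → bariki   (s→r between vowels (before a front vowel))
  bariki → barigi   (k→g between vowels (before a front vowel))
So the Orvase cognate is 'barigi'.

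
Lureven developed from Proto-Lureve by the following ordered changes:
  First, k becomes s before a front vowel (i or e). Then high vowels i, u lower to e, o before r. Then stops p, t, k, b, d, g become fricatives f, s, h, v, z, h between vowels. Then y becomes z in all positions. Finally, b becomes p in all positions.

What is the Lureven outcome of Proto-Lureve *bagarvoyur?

paharvozor

Lureven: *bagarvoyur
  bagarvoyur (rule 1 does not apply)
  bagarvoyur → bagarvoyor   [pre-rhotic lowering]
  bagarvoyor → baharvoyor   [intervocalic lenition]
  baharvoyor → baharvozor   [unconditioned shift]
  baharvozor → paharvozor   [unconditioned shift]
  giving Lureven paharvozor.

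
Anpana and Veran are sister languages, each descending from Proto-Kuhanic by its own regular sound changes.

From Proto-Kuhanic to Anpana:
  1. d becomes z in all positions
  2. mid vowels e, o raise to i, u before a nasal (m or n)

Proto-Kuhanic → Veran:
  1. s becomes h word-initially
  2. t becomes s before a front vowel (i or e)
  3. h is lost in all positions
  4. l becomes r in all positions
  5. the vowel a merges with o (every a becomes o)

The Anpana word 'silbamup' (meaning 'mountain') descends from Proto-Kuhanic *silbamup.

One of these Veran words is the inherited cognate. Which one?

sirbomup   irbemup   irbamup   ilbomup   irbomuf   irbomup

irbomup

Veran: *silbamup
  silbamup → hilbamup   [debuccalisation]
  hilbamup (rule 2 does not apply)
  hilbamup → ilbamup   [h-loss]
  ilbamup → irbamup   [unconditioned shift]
  irbamup → irbomup   [vowel merger]
  giving Veran irbomup.
The other candidates each miss or misapply at least one Veran change.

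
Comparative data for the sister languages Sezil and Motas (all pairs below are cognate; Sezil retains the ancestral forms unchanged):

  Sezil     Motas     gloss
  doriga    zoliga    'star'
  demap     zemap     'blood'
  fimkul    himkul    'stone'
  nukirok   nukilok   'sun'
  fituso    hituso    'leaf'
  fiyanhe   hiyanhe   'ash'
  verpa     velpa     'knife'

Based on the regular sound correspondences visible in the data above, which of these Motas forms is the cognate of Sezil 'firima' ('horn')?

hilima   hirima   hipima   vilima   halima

hilima

fimkul ~ himkul, fituso ~ hituso — Sezil f corresponds to Motas h word-initially before a front vowel.
doriga ~ zoliga — Sezil r corresponds to Motas l between vowels (before a front vowel).
Applying these to Sezil 'firima':
  firima → hirima   (f→h word-initially before a front vowel)
  hirima → hilima   (r→l between vowels (before a front vowel))
So the Motas cognate is 'hilima'.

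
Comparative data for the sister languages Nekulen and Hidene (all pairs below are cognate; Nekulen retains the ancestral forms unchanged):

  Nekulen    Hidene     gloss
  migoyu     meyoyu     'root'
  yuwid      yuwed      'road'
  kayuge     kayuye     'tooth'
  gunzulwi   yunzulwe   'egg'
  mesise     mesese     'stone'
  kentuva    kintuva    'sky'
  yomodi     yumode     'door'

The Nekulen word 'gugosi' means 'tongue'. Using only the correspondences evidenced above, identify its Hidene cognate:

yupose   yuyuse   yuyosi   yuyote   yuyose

gunzulwi ~ yunzulwe — Nekulen g corresponds to Hidene y word-initially before a back vowel.
migoyu ~ meyoyu — Nekulen g corresponds to Hidene y between vowels (before a back vowel).
gunzulwi ~ yunzulwe, yomodi ~ yumode — Nekulen i corresponds to Hidene e word-finally.
Applying these to Nekulen 'gugosi':
  gugosi → yugosi   (g→y word-initially before a back vowel)
  yugosi → yuyosi   (g→y between vowels (before a back vowel))
  yuyosi → yuyose   (i→e word-finally)
So the Hidene cognate is 'yuyose'.

yuyose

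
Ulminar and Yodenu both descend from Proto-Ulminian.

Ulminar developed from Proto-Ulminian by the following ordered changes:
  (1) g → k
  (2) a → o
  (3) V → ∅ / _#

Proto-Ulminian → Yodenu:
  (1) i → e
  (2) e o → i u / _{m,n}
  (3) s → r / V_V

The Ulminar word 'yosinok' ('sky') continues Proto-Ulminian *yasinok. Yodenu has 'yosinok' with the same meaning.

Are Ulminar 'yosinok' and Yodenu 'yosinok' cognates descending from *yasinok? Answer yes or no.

Derive the expected Yodenu reflex of *yasinok:
Yodenu: *yasinok
  yasinok → yasenok   [vowel merger]
  yasenok → yasinok   [pre-nasal raising]
  yasinok → yarinok   [rhotacism]
  giving Yodenu yarinok.
The regular Yodenu reflex would be 'yarinok', but the attested form is 'yosinok'. The correspondence is irregular, so they are not cognates (the Yodenu form has a different source).

no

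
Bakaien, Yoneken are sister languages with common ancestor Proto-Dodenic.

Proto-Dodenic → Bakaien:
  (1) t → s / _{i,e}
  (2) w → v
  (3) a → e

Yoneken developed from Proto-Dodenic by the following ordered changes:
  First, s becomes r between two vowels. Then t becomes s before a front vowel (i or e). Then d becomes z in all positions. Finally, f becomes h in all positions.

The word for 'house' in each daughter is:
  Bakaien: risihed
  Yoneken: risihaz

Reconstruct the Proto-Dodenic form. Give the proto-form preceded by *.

Position 7: Bakaien has d, Yoneken has z. Bakaien preserves d here (none of its changes turn any other segment into d), so the proto-segment is *d.
Position 6: Bakaien has e, Yoneken has a. Yoneken preserves a here (none of its changes turn any other segment into a), so the proto-segment is *a.
Position 3: Bakaien has s, Yoneken has s. Taking the neighbouring segments as reconstructed: Bakaien s could go back to *t or *s; Yoneken s can only go back to *t — the one source consistent with every daughter is *t.
Verify the candidate proto-form against each daughter:
Bakaien: *ritihad
  ritihad → risihad   [palatalisation]
  risihad (rule 2 does not apply)
  risihad → risihed   [vowel merger]
  giving Bakaien risihed.
Yoneken: *ritihad > risihad > risihaz  (by palatalisation, unconditioned shift)
No other proto-form is consistent with every reflex, so the reconstruction is *ritihad.

*ritihad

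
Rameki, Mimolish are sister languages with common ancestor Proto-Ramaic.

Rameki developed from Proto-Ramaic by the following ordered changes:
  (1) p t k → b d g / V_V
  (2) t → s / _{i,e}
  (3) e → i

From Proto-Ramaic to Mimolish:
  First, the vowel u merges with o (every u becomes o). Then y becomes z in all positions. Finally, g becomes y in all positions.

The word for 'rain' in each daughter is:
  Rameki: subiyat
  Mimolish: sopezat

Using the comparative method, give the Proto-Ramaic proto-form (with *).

Position 3: Rameki has b, Mimolish has p. Mimolish preserves p here (none of its changes turn any other segment into p), so the proto-segment is *p.
Position 5: Rameki has y, Mimolish has z. Rameki preserves y here (none of its changes turn any other segment into y), so the proto-segment is *y.
Continuing position by position gives *supeyat; check it forward:
Rameki: start from *supeyat.
  rule 1 (intervocalic voicing): supeyat → subeyat
  rule 2: no change — subeyat
  rule 3 (vowel merger): subeyat → subiyat
  ⇒ Rameki subiyat
Mimolish: *supeyat
  supeyat → sopeyat   [vowel merger]
  sopeyat → sopezat   [unconditioned shift]
  sopezat (rule 3 does not apply)
  giving Mimolish sopezat.
Only *supeyat yields all of Rameki subiyat, Mimolish sopezat.

*supeyat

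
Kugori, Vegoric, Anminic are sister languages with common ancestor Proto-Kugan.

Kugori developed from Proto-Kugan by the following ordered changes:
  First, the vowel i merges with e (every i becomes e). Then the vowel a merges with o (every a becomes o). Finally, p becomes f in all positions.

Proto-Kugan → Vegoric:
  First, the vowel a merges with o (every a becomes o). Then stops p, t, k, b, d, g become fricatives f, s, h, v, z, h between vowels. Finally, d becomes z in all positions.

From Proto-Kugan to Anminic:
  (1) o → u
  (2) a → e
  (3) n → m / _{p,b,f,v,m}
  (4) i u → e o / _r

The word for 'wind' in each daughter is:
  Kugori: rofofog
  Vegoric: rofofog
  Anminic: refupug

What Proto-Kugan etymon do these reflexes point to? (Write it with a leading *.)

*rafopog

Position 2: Kugori has o, Vegoric has o, Anminic has e. Taking the neighbouring segments as reconstructed: Kugori o could go back to *a or *o; Vegoric o could go back to *a or *o; Anminic e could go back to *a or *e — the one source consistent with every daughter is *a.
Position 5: Kugori has f, Vegoric has f, Anminic has p. Anminic preserves p here (none of its changes turn any other segment into p), so the proto-segment is *p.
Position 6: Kugori has o, Vegoric has o, Anminic has u. Taking the neighbouring segments as reconstructed: Kugori o could go back to *a or *o; Vegoric o could go back to *a or *o; Anminic u could go back to *o or *u — the one source consistent with every daughter is *o.
Continuing position by position gives *rafopog; check it forward:
Kugori: start from *rafopog.
  rule 1: no change — rafopog
  rule 2 (vowel merger): rafopog → rofopog
  rule 3 (unconditioned shift): rofopog → rofofog
  ⇒ Kugori rofofog
Vegoric: *rafopog
  rafopog → rofopog   [vowel merger]
  rofopog → rofofog   [intervocalic lenition]
  rofofog (rule 3 does not apply)
  giving Vegoric rofofog.
Anminic: start from *rafopog.
  rule 1 (vowel merger): rafopog → rafupug
  rule 2 (vowel merger): rafupug → refupug
  rule 3: no change — refupug
  rule 4: no change — refupug
  ⇒ Anminic refupug
Only *rafopog yields all of Kugori rofofog, Vegoric rofofog, Anminic refupug.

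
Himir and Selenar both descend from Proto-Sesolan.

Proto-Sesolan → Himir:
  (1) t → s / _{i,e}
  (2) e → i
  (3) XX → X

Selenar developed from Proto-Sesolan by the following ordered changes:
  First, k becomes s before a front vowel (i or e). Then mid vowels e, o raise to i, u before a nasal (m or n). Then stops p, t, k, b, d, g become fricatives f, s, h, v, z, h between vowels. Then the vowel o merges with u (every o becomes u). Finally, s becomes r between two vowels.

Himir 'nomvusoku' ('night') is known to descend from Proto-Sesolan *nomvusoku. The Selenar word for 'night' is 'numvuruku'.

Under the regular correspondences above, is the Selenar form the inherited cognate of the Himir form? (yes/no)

no

Derive the expected Selenar reflex of *nomvusoku:
Selenar: start from *nomvusoku.
  rule 1: no change — nomvusoku
  rule 2 (pre-nasal raising): nomvusoku → numvusoku
  rule 3 (intervocalic lenition): numvusoku → numvusohu
  rule 4 (vowel merger): numvusohu → numvusuhu
  rule 5 (rhotacism): numvusuhu → numvuruhu
  ⇒ Selenar numvuruhu
The regular Selenar reflex would be 'numvuruhu', but the attested form is 'numvuruku'. The correspondence is irregular, so they are not cognates (the Selenar form has a different source).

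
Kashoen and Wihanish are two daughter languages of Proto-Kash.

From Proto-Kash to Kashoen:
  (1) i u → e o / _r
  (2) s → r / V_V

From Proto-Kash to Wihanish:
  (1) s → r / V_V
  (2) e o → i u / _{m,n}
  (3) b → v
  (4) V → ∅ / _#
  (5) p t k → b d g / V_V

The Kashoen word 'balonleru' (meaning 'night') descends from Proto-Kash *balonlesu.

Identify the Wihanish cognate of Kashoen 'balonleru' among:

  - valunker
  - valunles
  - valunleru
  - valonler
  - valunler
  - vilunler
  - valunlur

Wihanish: *balonlesu
  balonlesu → balonleru   [rhotacism]
  balonleru → balunleru   [pre-nasal raising]
  balunleru → valunleru   [unconditioned shift]
  valunleru → valunler   [apocope]
  valunler (rule 5 does not apply)
  giving Wihanish valunler.
Only 'valunler' matches the regular Wihanish development of *balonlesu.

valunler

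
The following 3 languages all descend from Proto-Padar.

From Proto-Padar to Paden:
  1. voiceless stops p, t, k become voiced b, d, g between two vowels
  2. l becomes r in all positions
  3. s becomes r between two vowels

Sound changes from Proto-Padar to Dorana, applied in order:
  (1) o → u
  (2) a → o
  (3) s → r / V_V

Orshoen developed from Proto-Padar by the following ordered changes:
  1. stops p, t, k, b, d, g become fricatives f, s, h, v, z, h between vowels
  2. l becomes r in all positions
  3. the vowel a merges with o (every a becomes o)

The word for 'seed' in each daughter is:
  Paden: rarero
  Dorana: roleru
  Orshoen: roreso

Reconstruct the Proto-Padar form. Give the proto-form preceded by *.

Position 5: Paden has r, Dorana has r, Orshoen has s. Taking the neighbouring segments as reconstructed: Paden r could go back to *s or *l or *r; Dorana r could go back to *s or *r; Orshoen s could go back to *t or *s — the one source consistent with every daughter is *s.
Position 3: Paden has r, Dorana has l, Orshoen has r. Dorana preserves l here (none of its changes turn any other segment into l), so the proto-segment is *l.
Position 6: Paden has o, Dorana has u, Orshoen has o. Paden preserves o here (none of its changes turn any other segment into o), so the proto-segment is *o.
This points to *raleso. Verify forward in each daughter:
Paden: start from *raleso.
  rule 1: no change — raleso
  rule 2 (unconditioned shift): raleso → rareso
  rule 3 (rhotacism): rareso → rarero
  ⇒ Paden rarero
Dorana: start from *raleso.
  rule 1 (vowel merger): raleso → ralesu
  rule 2 (vowel merger): ralesu → rolesu
  rule 3 (rhotacism): rolesu → roleru
  ⇒ Dorana roleru
Orshoen: *raleso
  raleso (rule 1 does not apply)
  raleso → rareso   [unconditioned shift]
  rareso → roreso   [vowel merger]
  giving Orshoen roreso.
No other proto-form is consistent with every reflex, so the reconstruction is *raleso.

*raleso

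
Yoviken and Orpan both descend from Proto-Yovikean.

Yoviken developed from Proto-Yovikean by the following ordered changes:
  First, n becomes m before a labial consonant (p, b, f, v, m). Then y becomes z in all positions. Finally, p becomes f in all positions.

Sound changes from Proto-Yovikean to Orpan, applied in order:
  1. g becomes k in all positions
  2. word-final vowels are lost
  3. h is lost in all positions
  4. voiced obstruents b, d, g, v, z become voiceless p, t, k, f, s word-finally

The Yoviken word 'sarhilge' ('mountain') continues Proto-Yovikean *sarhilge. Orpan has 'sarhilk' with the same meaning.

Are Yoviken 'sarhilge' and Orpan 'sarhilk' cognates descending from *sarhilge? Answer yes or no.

no

Derive the expected Orpan reflex of *sarhilge:
Orpan: start from *sarhilge.
  rule 1 (unconditioned shift): sarhilge → sarhilke
  rule 2 (apocope): sarhilke → sarhilk
  rule 3 (h-loss): sarhilk → sarilk
  rule 4: no change — sarilk
  ⇒ Orpan sarilk
The regular Orpan reflex would be 'sarilk', but the attested form is 'sarhilk'. The correspondence is irregular, so they are not cognates (the Orpan form has a different source).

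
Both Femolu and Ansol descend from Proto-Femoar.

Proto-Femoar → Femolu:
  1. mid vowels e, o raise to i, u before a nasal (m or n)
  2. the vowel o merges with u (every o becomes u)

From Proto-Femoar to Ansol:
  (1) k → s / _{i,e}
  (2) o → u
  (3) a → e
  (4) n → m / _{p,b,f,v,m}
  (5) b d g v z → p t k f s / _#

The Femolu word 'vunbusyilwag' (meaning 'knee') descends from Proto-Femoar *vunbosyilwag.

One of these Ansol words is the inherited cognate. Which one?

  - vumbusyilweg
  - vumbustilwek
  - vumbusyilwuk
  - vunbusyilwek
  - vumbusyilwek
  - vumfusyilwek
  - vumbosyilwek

Ansol: *vunbosyilwag
  vunbosyilwag (rule 1 does not apply)
  vunbosyilwag → vunbusyilwag   [vowel merger]
  vunbusyilwag → vunbusyilweg   [vowel merger]
  vunbusyilweg → vumbusyilweg   [nasal place assimilation]
  vumbusyilweg → vumbusyilwek   [final devoicing]
  giving Ansol vumbusyilwek.

vumbusyilwek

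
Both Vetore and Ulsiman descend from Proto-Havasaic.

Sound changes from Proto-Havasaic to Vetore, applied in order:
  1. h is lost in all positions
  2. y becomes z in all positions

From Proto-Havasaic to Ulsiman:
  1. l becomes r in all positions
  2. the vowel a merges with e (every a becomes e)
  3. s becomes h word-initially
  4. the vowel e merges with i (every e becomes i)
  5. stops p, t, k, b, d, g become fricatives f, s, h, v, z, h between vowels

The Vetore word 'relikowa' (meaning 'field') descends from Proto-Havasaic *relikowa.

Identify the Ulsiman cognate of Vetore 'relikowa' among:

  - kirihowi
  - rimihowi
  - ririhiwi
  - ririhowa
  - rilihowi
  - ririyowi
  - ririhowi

ririhowi

Ulsiman: start from *relikowa.
  rule 1 (unconditioned shift): relikowa → rerikowa
  rule 2 (vowel merger): rerikowa → rerikowe
  rule 3: no change — rerikowe
  rule 4 (vowel merger): rerikowe → ririkowi
  rule 5 (intervocalic lenition): ririkowi → ririhowi
  ⇒ Ulsiman ririhowi
The other candidates each miss or misapply at least one Ulsiman change.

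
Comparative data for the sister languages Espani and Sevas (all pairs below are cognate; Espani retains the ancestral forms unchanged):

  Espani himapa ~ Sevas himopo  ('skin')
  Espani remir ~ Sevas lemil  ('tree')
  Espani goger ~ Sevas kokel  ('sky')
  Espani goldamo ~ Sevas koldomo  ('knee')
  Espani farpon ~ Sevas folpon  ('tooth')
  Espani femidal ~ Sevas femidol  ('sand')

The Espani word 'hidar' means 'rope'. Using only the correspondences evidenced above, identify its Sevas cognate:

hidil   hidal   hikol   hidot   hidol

hidol

farpon ~ folpon — Espani a corresponds to Sevas o after a consonant, before r.
remir ~ lemil, goger ~ kokel — Espani r corresponds to Sevas l word-finally.
Applying these to Espani 'hidar':
  hidar → hidor   (a→o after a consonant, before r)
  hidor → hidol   (r→l word-finally)
So the Sevas cognate is 'hidol'.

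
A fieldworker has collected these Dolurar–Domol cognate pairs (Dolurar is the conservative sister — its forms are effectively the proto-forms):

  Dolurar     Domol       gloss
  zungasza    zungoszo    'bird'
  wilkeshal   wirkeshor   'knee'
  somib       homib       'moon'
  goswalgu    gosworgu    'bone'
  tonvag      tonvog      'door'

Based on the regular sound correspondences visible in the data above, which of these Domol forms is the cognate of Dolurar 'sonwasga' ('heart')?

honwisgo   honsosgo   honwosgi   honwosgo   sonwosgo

somib ~ homib — Dolurar s corresponds to Domol h word-initially before a back vowel.
zungasza ~ zungoszo, wilkeshal ~ wirkeshor — Dolurar a corresponds to Domol o after a consonant, before a consonant other than r, m, n, p, b, f, v.
zungasza ~ zungoszo — Dolurar a corresponds to Domol o word-finally.
Applying these to Dolurar 'sonwasga':
  sonwasga → honwasga   (s→h word-initially before a back vowel)
  honwasga → honwosga   (a→o after a consonant, before a consonant other than r, m, n, p, b, f, v)
  honwosga → honwosgo   (a→o word-finally)
So the Domol cognate is 'honwosgo'.

honwosgo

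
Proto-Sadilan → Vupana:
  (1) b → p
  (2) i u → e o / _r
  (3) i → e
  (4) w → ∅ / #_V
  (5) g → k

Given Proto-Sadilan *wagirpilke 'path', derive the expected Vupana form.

Vupana: *wagirpilke > wagerpilke > wagerpelke > agerpelke > akerpelke  (by pre-rhotic lowering, vowel merger, glide loss, unconditioned shift)

akerpelke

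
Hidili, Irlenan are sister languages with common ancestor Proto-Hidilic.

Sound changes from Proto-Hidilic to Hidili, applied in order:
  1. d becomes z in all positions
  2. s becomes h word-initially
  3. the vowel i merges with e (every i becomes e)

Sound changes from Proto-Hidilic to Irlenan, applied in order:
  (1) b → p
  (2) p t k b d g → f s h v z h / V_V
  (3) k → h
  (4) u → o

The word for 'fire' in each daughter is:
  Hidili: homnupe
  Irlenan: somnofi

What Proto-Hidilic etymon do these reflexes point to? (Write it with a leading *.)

*somnupi

Position 5: Hidili has u, Irlenan has o. Hidili preserves u here (none of its changes turn any other segment into u), so the proto-segment is *u.
Position 6: Hidili has p, Irlenan has f. Hidili preserves p here (none of its changes turn any other segment into p), so the proto-segment is *p.
Continuing position by position gives *somnupi; check it forward:
Hidili: start from *somnupi.
  rule 1: no change — somnupi
  rule 2 (debuccalisation): somnupi → homnupi
  rule 3 (vowel merger): homnupi → homnupe
  ⇒ Hidili homnupe
Irlenan: *somnupi
  somnupi (rule 1 does not apply)
  somnupi → somnufi   [intervocalic lenition]
  somnufi (rule 3 does not apply)
  somnufi → somnofi   [vowel merger]
  giving Irlenan somnofi.
No other proto-form is consistent with every reflex, so the reconstruction is *somnupi.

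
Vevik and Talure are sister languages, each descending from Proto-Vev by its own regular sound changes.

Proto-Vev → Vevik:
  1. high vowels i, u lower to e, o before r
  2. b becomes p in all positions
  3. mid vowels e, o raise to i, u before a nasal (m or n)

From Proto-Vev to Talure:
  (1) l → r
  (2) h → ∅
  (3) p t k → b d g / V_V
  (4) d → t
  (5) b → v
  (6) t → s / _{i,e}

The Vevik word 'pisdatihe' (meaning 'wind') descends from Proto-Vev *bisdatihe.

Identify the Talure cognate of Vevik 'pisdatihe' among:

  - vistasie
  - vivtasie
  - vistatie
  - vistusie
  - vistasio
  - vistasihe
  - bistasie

Talure: *bisdatihe > bisdatie > bisdadie > bistatie > vistatie > vistasie  (by h-loss, intervocalic voicing, unconditioned shift, unconditioned shift, palatalisation)
Among the options, 'vistasie' alone shows every Talure change applied in order.

vistasie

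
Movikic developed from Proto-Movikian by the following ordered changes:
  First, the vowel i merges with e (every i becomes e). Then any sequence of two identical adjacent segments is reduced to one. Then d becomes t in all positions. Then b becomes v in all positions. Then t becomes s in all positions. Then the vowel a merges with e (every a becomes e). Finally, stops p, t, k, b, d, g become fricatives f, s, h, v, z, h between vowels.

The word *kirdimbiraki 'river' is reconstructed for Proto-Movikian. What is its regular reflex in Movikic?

kersemverehe

Movikic: *kirdimbiraki
  kirdimbiraki → kerdemberake   [vowel merger]
  kerdemberake (rule 2 does not apply)
  kerdemberake → kertemberake   [unconditioned shift]
  kertemberake → kertemverake   [unconditioned shift]
  kertemverake → kersemverake   [unconditioned shift]
  kersemverake → kersemvereke   [vowel merger]
  kersemvereke → kersemverehe   [intervocalic lenition]
  giving Movikic kersemverehe.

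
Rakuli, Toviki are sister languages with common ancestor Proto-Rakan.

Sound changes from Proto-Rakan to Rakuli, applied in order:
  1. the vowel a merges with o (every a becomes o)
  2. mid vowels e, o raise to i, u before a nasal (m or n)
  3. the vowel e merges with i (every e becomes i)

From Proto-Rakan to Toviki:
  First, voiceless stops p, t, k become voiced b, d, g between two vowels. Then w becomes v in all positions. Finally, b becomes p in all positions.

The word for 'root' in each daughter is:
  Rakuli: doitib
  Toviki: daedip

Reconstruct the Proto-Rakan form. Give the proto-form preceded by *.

Position 3: Rakuli has i, Toviki has e. Toviki preserves e here (none of its changes turn any other segment into e), so the proto-segment is *e.
Position 6: Rakuli has b, Toviki has p. Rakuli preserves b here (none of its changes turn any other segment into b), so the proto-segment is *b.
Verify the candidate proto-form against each daughter:
Rakuli: *daetib
  daetib → doetib   [vowel merger]
  doetib (rule 2 does not apply)
  doetib → doitib   [vowel merger]
  giving Rakuli doitib.
Toviki: start from *daetib.
  rule 1 (intervocalic voicing): daetib → daedib
  rule 2: no change — daedib
  rule 3 (unconditioned shift): daedib → daedip
  ⇒ Toviki daedip
*daetib is the unique common source.

*daetib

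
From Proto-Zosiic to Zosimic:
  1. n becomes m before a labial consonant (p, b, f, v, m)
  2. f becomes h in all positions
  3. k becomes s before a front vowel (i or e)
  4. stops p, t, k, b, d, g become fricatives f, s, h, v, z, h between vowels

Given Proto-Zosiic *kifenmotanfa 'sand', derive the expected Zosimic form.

sihemmosamha

Zosimic: *kifenmotanfa
  kifenmotanfa → kifemmotamfa   [nasal place assimilation]
  kifemmotamfa → kihemmotamha   [unconditioned shift]
  kihemmotamha → sihemmotamha   [palatalisation]
  sihemmotamha → sihemmosamha   [intervocalic lenition]
  giving Zosimic sihemmosamha.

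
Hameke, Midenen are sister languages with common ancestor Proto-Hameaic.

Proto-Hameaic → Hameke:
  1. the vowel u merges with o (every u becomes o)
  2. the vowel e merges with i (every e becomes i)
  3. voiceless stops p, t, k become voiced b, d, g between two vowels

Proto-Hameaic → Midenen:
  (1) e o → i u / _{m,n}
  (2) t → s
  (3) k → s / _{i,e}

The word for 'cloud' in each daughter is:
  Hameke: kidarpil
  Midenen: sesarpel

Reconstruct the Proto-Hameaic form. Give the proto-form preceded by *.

*ketarpel

Position 1: Hameke has k, Midenen has s. Hameke preserves k here (none of its changes turn any other segment into k), so the proto-segment is *k.
Position 7: Hameke has i, Midenen has e. Midenen preserves e here (none of its changes turn any other segment into e), so the proto-segment is *e.
This points to *ketarpel. Verify forward in each daughter:
Hameke: *ketarpel
  ketarpel (rule 1 does not apply)
  ketarpel → kitarpil   [vowel merger]
  kitarpil → kidarpil   [intervocalic voicing]
  giving Hameke kidarpil.
Midenen: start from *ketarpel.
  rule 1: no change — ketarpel
  rule 2 (unconditioned shift): ketarpel → kesarpel
  rule 3 (palatalisation): kesarpel → sesarpel
  ⇒ Midenen sesarpel
No other proto-form is consistent with every reflex, so the reconstruction is *ketarpel.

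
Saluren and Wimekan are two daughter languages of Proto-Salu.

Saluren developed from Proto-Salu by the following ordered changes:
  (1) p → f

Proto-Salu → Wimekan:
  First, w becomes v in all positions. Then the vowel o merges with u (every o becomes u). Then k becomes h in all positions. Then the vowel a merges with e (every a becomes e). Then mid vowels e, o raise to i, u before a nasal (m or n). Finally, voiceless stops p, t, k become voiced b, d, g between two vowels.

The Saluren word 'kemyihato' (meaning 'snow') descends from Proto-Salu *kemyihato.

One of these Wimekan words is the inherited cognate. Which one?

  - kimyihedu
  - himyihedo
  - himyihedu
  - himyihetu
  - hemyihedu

Wimekan: *kemyihato
  kemyihato (rule 1 does not apply)
  kemyihato → kemyihatu   [vowel merger]
  kemyihatu → hemyihatu   [unconditioned shift]
  hemyihatu → hemyihetu   [vowel merger]
  hemyihetu → himyihetu   [pre-nasal raising]
  himyihetu → himyihedu   [intervocalic voicing]
  giving Wimekan himyihedu.
Among the options, 'himyihedu' alone shows every Wimekan change applied in order.

himyihedu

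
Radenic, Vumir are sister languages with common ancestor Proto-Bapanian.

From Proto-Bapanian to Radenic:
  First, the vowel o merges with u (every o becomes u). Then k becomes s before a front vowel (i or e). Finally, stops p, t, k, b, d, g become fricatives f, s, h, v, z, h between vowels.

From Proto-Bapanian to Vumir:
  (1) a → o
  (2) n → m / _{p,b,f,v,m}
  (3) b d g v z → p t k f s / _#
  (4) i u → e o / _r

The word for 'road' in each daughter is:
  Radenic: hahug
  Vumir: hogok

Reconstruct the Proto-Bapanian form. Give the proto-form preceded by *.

Position 2: Radenic has a, Vumir has o. Radenic preserves a here (none of its changes turn any other segment into a), so the proto-segment is *a.
Position 5: Radenic has g, Vumir has k. Radenic preserves g here (none of its changes turn any other segment into g), so the proto-segment is *g.
Position 4: Radenic has u, Vumir has o. Taking the neighbouring segments as reconstructed: Radenic u could go back to *o or *u; Vumir o could go back to *a or *o — the one source consistent with every daughter is *o.
Verify the candidate proto-form against each daughter:
Radenic: *hagog > hagug > hahug  (by vowel merger, intervocalic lenition)
Vumir: *hagog
  hagog → hogog   [vowel merger]
  hogog (rule 2 does not apply)
  hogog → hogok   [final devoicing]
  hogok (rule 4 does not apply)
  giving Vumir hogok.
*hagog is the unique common source.

*hagog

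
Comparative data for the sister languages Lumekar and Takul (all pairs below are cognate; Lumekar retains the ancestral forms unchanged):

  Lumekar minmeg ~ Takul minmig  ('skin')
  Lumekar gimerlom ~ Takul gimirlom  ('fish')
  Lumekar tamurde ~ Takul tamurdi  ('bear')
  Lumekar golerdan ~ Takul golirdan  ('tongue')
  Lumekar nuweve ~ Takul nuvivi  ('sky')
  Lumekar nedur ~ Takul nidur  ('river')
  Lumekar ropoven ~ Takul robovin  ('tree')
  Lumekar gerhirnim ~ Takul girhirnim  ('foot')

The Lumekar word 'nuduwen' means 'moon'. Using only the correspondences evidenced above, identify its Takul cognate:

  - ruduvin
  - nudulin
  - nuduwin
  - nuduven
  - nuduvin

nuduvin

nuweve ~ nuvivi — Lumekar w corresponds to Takul v between vowels (before a front vowel).
ropoven ~ robovin — Lumekar e corresponds to Takul i after a consonant, before a nasal.
Applying these to Lumekar 'nuduwen':
  nuduwen → nuduven   (w→v between vowels (before a front vowel))
  nuduven → nuduvin   (e→i after a consonant, before a nasal)
So the Takul cognate is 'nuduvin'.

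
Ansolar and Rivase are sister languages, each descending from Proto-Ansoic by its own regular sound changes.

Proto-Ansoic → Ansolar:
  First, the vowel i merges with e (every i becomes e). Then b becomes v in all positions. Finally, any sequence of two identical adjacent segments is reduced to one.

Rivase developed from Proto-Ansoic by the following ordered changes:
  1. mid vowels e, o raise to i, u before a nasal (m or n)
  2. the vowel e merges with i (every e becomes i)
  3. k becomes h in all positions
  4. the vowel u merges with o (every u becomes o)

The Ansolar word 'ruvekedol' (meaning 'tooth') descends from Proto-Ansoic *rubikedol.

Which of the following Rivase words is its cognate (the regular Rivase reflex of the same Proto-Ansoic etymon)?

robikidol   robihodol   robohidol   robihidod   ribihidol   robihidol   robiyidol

robihidol

Rivase: *rubikedol > rubikidol > rubihidol > robihidol  (by vowel merger, unconditioned shift, vowel merger)
The other candidates each miss or misapply at least one Rivase change.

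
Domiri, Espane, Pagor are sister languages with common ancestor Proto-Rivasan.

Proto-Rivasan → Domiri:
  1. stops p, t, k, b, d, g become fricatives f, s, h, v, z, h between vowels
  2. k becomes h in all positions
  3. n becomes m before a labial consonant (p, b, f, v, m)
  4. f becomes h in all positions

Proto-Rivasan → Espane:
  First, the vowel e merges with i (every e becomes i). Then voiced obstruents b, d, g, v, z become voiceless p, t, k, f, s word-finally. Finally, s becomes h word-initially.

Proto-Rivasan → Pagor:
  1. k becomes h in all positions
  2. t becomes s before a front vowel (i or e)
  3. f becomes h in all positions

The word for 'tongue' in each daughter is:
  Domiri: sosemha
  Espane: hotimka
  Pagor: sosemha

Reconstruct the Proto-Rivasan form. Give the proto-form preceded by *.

*sotemka

Position 4: Domiri has e, Espane has i, Pagor has e. Domiri preserves e here (none of its changes turn any other segment into e), so the proto-segment is *e.
Position 6: Domiri has h, Espane has k, Pagor has h. Taking the neighbouring segments as reconstructed: Domiri h could go back to *k or *f or *h; Espane k can only go back to *k; Pagor h could go back to *k or *f or *h — the one source consistent with every daughter is *k.
Position 3: Domiri has s, Espane has t, Pagor has s. Taking the neighbouring segments as reconstructed: Domiri s could go back to *t or *s; Espane t can only go back to *t; Pagor s could go back to *t or *s — the one source consistent with every daughter is *t.
This points to *sotemka. Verify forward in each daughter:
Domiri: start from *sotemka.
  rule 1 (intervocalic lenition): sotemka → sosemka
  rule 2 (unconditioned shift): sosemka → sosemha
  rule 3: no change — sosemha
  rule 4: no change — sosemha
  ⇒ Domiri sosemha
Espane: start from *sotemka.
  rule 1 (vowel merger): sotemka → sotimka
  rule 2: no change — sotimka
  rule 3 (debuccalisation): sotimka → hotimka
  ⇒ Espane hotimka
Pagor: *sotemka > sotemha > sosemha  (by unconditioned shift, palatalisation)
No other proto-form is consistent with every reflex, so the reconstruction is *sotemka.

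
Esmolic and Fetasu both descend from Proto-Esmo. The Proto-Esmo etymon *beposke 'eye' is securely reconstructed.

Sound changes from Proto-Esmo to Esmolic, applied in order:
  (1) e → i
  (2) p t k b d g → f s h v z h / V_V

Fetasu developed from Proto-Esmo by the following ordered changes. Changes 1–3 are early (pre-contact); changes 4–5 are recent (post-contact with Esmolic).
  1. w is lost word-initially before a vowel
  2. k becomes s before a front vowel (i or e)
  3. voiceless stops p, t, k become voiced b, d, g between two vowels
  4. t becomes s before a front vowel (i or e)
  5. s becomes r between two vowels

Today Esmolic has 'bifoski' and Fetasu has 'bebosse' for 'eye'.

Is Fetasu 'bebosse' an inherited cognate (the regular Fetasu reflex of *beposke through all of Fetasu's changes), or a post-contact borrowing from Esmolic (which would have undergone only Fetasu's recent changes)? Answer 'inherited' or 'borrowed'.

If inherited, *beposke would pass through all of Fetasu's changes:
Fetasu: *beposke
  beposke (rule 1 does not apply)
  beposke → beposse   [palatalisation]
  beposse → bebosse   [intervocalic voicing]
  bebosse (rule 4 does not apply)
  bebosse (rule 5 does not apply)
  giving Fetasu bebosse.
If borrowed from Esmolic 'bifoski' after the early changes, it would undergo only the recent ones:
  rule 4 (palatalisation): no change (bifoski)
  rule 5 (rhotacism): no change (bifoski)
  ⇒ as a loan: bifoski
Fetasu 'bebosse' matches the inherited outcome exactly, so it is an inherited cognate, not a loan.

inherited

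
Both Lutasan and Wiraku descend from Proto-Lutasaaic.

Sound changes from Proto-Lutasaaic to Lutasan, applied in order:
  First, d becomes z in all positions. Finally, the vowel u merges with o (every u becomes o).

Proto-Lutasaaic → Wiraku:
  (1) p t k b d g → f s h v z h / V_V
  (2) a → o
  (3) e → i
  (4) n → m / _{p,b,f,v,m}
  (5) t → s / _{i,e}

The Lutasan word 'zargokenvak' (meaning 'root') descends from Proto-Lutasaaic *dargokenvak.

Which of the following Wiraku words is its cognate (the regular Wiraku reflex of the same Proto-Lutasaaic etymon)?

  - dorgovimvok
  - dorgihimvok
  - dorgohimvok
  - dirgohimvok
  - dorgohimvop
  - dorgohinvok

Wiraku: *dargokenvak > dargohenvak > dorgohenvok > dorgohinvok > dorgohimvok  (by intervocalic lenition, vowel merger, vowel merger, nasal place assimilation)

dorgohimvok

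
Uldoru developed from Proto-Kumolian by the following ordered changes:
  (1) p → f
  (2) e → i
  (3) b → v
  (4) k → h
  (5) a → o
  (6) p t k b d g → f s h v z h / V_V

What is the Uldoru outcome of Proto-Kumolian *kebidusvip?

hivizusvif

Uldoru: *kebidusvip > kebidusvif > kibidusvif > kividusvif > hividusvif > hivizusvif  (by unconditioned shift, vowel merger, unconditioned shift, unconditioned shift, intervocalic lenition)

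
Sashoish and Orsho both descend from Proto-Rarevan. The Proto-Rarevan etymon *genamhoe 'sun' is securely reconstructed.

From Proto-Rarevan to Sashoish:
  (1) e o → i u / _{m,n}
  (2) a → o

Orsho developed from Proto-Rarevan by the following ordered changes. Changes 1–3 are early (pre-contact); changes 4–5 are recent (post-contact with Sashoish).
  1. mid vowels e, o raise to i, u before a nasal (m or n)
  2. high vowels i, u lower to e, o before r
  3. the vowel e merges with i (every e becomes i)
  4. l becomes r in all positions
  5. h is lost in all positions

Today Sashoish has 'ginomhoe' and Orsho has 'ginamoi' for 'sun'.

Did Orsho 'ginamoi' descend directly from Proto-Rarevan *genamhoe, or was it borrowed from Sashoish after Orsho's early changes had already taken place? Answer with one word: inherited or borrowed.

If inherited, *genamhoe would pass through all of Orsho's changes:
Orsho: *genamhoe
  genamhoe → ginamhoe   [pre-nasal raising]
  ginamhoe (rule 2 does not apply)
  ginamhoe → ginamhoi   [vowel merger]
  ginamhoi (rule 4 does not apply)
  ginamhoi → ginamoi   [h-loss]
  giving Orsho ginamoi.
If borrowed from Sashoish 'ginomhoe' after the early changes, it would undergo only the recent ones:
  rule 4 (unconditioned shift): no change (ginomhoe)
  rule 5 (h-loss): ginomhoe → ginomoe
  ⇒ as a loan: ginomoe
Orsho 'ginamoi' matches the inherited outcome exactly, so it is an inherited cognate, not a loan.

inherited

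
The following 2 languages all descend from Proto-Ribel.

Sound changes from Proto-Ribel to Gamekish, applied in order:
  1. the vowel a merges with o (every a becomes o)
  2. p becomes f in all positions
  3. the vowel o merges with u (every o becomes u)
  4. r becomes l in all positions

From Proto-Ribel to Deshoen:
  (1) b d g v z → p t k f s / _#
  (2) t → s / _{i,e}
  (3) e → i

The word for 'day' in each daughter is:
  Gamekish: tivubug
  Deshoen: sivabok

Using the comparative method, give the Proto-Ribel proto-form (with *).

Position 1: Gamekish has t, Deshoen has s. Gamekish preserves t here (none of its changes turn any other segment into t), so the proto-segment is *t.
Position 7: Gamekish has g, Deshoen has k. Gamekish preserves g here (none of its changes turn any other segment into g), so the proto-segment is *g.
Verify the candidate proto-form against each daughter:
Gamekish: *tivabog
  tivabog → tivobog   [vowel merger]
  tivobog (rule 2 does not apply)
  tivobog → tivubug   [vowel merger]
  tivubug (rule 4 does not apply)
  giving Gamekish tivubug.
Deshoen: start from *tivabog.
  rule 1 (final devoicing): tivabog → tivabok
  rule 2 (palatalisation): tivabok → sivabok
  rule 3: no change — sivabok
  ⇒ Deshoen sivabok
No other proto-form is consistent with every reflex, so the reconstruction is *tivabog.

*tivabog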